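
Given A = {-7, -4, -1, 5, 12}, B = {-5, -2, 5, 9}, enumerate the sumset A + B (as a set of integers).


A + B = {a + b : a ∈ A, b ∈ B}.
Enumerate all |A|·|B| = 5·4 = 20 pairs (a, b) and collect distinct sums.
a = -7: -7+-5=-12, -7+-2=-9, -7+5=-2, -7+9=2
a = -4: -4+-5=-9, -4+-2=-6, -4+5=1, -4+9=5
a = -1: -1+-5=-6, -1+-2=-3, -1+5=4, -1+9=8
a = 5: 5+-5=0, 5+-2=3, 5+5=10, 5+9=14
a = 12: 12+-5=7, 12+-2=10, 12+5=17, 12+9=21
Collecting distinct sums: A + B = {-12, -9, -6, -3, -2, 0, 1, 2, 3, 4, 5, 7, 8, 10, 14, 17, 21}
|A + B| = 17

A + B = {-12, -9, -6, -3, -2, 0, 1, 2, 3, 4, 5, 7, 8, 10, 14, 17, 21}


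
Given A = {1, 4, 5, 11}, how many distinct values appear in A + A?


A + A = {a + a' : a, a' ∈ A}; |A| = 4.
General bounds: 2|A| - 1 ≤ |A + A| ≤ |A|(|A|+1)/2, i.e. 7 ≤ |A + A| ≤ 10.
Lower bound 2|A|-1 is attained iff A is an arithmetic progression.
Enumerate sums a + a' for a ≤ a' (symmetric, so this suffices):
a = 1: 1+1=2, 1+4=5, 1+5=6, 1+11=12
a = 4: 4+4=8, 4+5=9, 4+11=15
a = 5: 5+5=10, 5+11=16
a = 11: 11+11=22
Distinct sums: {2, 5, 6, 8, 9, 10, 12, 15, 16, 22}
|A + A| = 10

|A + A| = 10


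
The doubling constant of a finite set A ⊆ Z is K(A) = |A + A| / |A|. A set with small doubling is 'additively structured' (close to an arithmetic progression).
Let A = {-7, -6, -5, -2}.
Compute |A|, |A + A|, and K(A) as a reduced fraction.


|A| = 4.
Compute A + A by enumerating all 16 pairs.
A + A = {-14, -13, -12, -11, -10, -9, -8, -7, -4}, so |A + A| = 9.
K = |A + A| / |A| = 9/4 (already in lowest terms) ≈ 2.2500.
Reference: AP of size 4 gives K = 7/4 ≈ 1.7500; a fully generic set of size 4 gives K ≈ 2.5000.

|A| = 4, |A + A| = 9, K = 9/4.


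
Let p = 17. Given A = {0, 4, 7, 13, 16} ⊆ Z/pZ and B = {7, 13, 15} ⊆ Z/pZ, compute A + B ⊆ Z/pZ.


Work in Z/17Z: reduce every sum a + b modulo 17.
Enumerate all 15 pairs:
a = 0: 0+7=7, 0+13=13, 0+15=15
a = 4: 4+7=11, 4+13=0, 4+15=2
a = 7: 7+7=14, 7+13=3, 7+15=5
a = 13: 13+7=3, 13+13=9, 13+15=11
a = 16: 16+7=6, 16+13=12, 16+15=14
Distinct residues collected: {0, 2, 3, 5, 6, 7, 9, 11, 12, 13, 14, 15}
|A + B| = 12 (out of 17 total residues).

A + B = {0, 2, 3, 5, 6, 7, 9, 11, 12, 13, 14, 15}


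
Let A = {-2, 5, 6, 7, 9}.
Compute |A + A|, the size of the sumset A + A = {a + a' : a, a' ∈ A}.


A + A = {a + a' : a, a' ∈ A}; |A| = 5.
General bounds: 2|A| - 1 ≤ |A + A| ≤ |A|(|A|+1)/2, i.e. 9 ≤ |A + A| ≤ 15.
Lower bound 2|A|-1 is attained iff A is an arithmetic progression.
Enumerate sums a + a' for a ≤ a' (symmetric, so this suffices):
a = -2: -2+-2=-4, -2+5=3, -2+6=4, -2+7=5, -2+9=7
a = 5: 5+5=10, 5+6=11, 5+7=12, 5+9=14
a = 6: 6+6=12, 6+7=13, 6+9=15
a = 7: 7+7=14, 7+9=16
a = 9: 9+9=18
Distinct sums: {-4, 3, 4, 5, 7, 10, 11, 12, 13, 14, 15, 16, 18}
|A + A| = 13

|A + A| = 13


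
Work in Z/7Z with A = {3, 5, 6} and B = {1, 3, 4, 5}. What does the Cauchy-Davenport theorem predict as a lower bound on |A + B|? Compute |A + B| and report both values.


Cauchy-Davenport: |A + B| ≥ min(p, |A| + |B| - 1) for A, B nonempty in Z/pZ.
|A| = 3, |B| = 4, p = 7.
CD lower bound = min(7, 3 + 4 - 1) = min(7, 6) = 6.
Compute A + B mod 7 directly:
a = 3: 3+1=4, 3+3=6, 3+4=0, 3+5=1
a = 5: 5+1=6, 5+3=1, 5+4=2, 5+5=3
a = 6: 6+1=0, 6+3=2, 6+4=3, 6+5=4
A + B = {0, 1, 2, 3, 4, 6}, so |A + B| = 6.
Verify: 6 ≥ 6? Yes ✓.

CD lower bound = 6, actual |A + B| = 6.


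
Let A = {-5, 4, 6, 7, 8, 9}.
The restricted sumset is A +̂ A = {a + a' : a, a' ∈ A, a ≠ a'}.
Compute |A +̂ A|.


Restricted sumset: A +̂ A = {a + a' : a ∈ A, a' ∈ A, a ≠ a'}.
Equivalently, take A + A and drop any sum 2a that is achievable ONLY as a + a for a ∈ A (i.e. sums representable only with equal summands).
Enumerate pairs (a, a') with a < a' (symmetric, so each unordered pair gives one sum; this covers all a ≠ a'):
  -5 + 4 = -1
  -5 + 6 = 1
  -5 + 7 = 2
  -5 + 8 = 3
  -5 + 9 = 4
  4 + 6 = 10
  4 + 7 = 11
  4 + 8 = 12
  4 + 9 = 13
  6 + 7 = 13
  6 + 8 = 14
  6 + 9 = 15
  7 + 8 = 15
  7 + 9 = 16
  8 + 9 = 17
Collected distinct sums: {-1, 1, 2, 3, 4, 10, 11, 12, 13, 14, 15, 16, 17}
|A +̂ A| = 13
(Reference bound: |A +̂ A| ≥ 2|A| - 3 for |A| ≥ 2, with |A| = 6 giving ≥ 9.)

|A +̂ A| = 13


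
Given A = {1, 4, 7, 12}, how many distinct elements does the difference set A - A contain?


A - A = {a - a' : a, a' ∈ A}; |A| = 4.
Bounds: 2|A|-1 ≤ |A - A| ≤ |A|² - |A| + 1, i.e. 7 ≤ |A - A| ≤ 13.
Note: 0 ∈ A - A always (from a - a). The set is symmetric: if d ∈ A - A then -d ∈ A - A.
Enumerate nonzero differences d = a - a' with a > a' (then include -d):
Positive differences: {3, 5, 6, 8, 11}
Full difference set: {0} ∪ (positive diffs) ∪ (negative diffs).
|A - A| = 1 + 2·5 = 11 (matches direct enumeration: 11).

|A - A| = 11


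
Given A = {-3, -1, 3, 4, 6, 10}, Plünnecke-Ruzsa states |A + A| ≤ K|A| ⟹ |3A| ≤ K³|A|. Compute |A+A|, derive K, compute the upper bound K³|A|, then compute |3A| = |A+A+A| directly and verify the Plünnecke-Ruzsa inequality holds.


|A| = 6.
Step 1: Compute A + A by enumerating all 36 pairs.
A + A = {-6, -4, -2, 0, 1, 2, 3, 5, 6, 7, 8, 9, 10, 12, 13, 14, 16, 20}, so |A + A| = 18.
Step 2: Doubling constant K = |A + A|/|A| = 18/6 = 18/6 ≈ 3.0000.
Step 3: Plünnecke-Ruzsa gives |3A| ≤ K³·|A| = (3.0000)³ · 6 ≈ 162.0000.
Step 4: Compute 3A = A + A + A directly by enumerating all triples (a,b,c) ∈ A³; |3A| = 32.
Step 5: Check 32 ≤ 162.0000? Yes ✓.

K = 18/6, Plünnecke-Ruzsa bound K³|A| ≈ 162.0000, |3A| = 32, inequality holds.


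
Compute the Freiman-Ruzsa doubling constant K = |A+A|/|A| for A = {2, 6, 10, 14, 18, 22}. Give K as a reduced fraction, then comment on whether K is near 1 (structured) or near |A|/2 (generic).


|A| = 6.
Compute A + A by enumerating all 36 pairs.
A + A = {4, 8, 12, 16, 20, 24, 28, 32, 36, 40, 44}, so |A + A| = 11.
K = |A + A| / |A| = 11/6 (already in lowest terms) ≈ 1.8333.
Reference: AP of size 6 gives K = 11/6 ≈ 1.8333; a fully generic set of size 6 gives K ≈ 3.5000.

|A| = 6, |A + A| = 11, K = 11/6.


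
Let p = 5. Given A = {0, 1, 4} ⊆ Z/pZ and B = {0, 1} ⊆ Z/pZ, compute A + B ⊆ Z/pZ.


Work in Z/5Z: reduce every sum a + b modulo 5.
Enumerate all 6 pairs:
a = 0: 0+0=0, 0+1=1
a = 1: 1+0=1, 1+1=2
a = 4: 4+0=4, 4+1=0
Distinct residues collected: {0, 1, 2, 4}
|A + B| = 4 (out of 5 total residues).

A + B = {0, 1, 2, 4}


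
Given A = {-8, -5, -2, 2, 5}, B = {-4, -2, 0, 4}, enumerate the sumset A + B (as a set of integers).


A + B = {a + b : a ∈ A, b ∈ B}.
Enumerate all |A|·|B| = 5·4 = 20 pairs (a, b) and collect distinct sums.
a = -8: -8+-4=-12, -8+-2=-10, -8+0=-8, -8+4=-4
a = -5: -5+-4=-9, -5+-2=-7, -5+0=-5, -5+4=-1
a = -2: -2+-4=-6, -2+-2=-4, -2+0=-2, -2+4=2
a = 2: 2+-4=-2, 2+-2=0, 2+0=2, 2+4=6
a = 5: 5+-4=1, 5+-2=3, 5+0=5, 5+4=9
Collecting distinct sums: A + B = {-12, -10, -9, -8, -7, -6, -5, -4, -2, -1, 0, 1, 2, 3, 5, 6, 9}
|A + B| = 17

A + B = {-12, -10, -9, -8, -7, -6, -5, -4, -2, -1, 0, 1, 2, 3, 5, 6, 9}


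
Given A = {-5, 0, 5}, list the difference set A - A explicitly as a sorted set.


A - A = {a - a' : a, a' ∈ A}.
Compute a - a' for each ordered pair (a, a'):
a = -5: -5--5=0, -5-0=-5, -5-5=-10
a = 0: 0--5=5, 0-0=0, 0-5=-5
a = 5: 5--5=10, 5-0=5, 5-5=0
Collecting distinct values (and noting 0 appears from a-a):
A - A = {-10, -5, 0, 5, 10}
|A - A| = 5

A - A = {-10, -5, 0, 5, 10}


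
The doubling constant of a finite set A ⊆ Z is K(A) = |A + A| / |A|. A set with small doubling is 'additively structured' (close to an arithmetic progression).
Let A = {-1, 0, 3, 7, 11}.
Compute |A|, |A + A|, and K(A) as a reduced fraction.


|A| = 5.
Compute A + A by enumerating all 25 pairs.
A + A = {-2, -1, 0, 2, 3, 6, 7, 10, 11, 14, 18, 22}, so |A + A| = 12.
K = |A + A| / |A| = 12/5 (already in lowest terms) ≈ 2.4000.
Reference: AP of size 5 gives K = 9/5 ≈ 1.8000; a fully generic set of size 5 gives K ≈ 3.0000.

|A| = 5, |A + A| = 12, K = 12/5.


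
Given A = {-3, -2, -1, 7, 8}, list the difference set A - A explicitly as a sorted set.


A - A = {a - a' : a, a' ∈ A}.
Compute a - a' for each ordered pair (a, a'):
a = -3: -3--3=0, -3--2=-1, -3--1=-2, -3-7=-10, -3-8=-11
a = -2: -2--3=1, -2--2=0, -2--1=-1, -2-7=-9, -2-8=-10
a = -1: -1--3=2, -1--2=1, -1--1=0, -1-7=-8, -1-8=-9
a = 7: 7--3=10, 7--2=9, 7--1=8, 7-7=0, 7-8=-1
a = 8: 8--3=11, 8--2=10, 8--1=9, 8-7=1, 8-8=0
Collecting distinct values (and noting 0 appears from a-a):
A - A = {-11, -10, -9, -8, -2, -1, 0, 1, 2, 8, 9, 10, 11}
|A - A| = 13

A - A = {-11, -10, -9, -8, -2, -1, 0, 1, 2, 8, 9, 10, 11}


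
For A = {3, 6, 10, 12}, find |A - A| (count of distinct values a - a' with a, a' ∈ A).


A - A = {a - a' : a, a' ∈ A}; |A| = 4.
Bounds: 2|A|-1 ≤ |A - A| ≤ |A|² - |A| + 1, i.e. 7 ≤ |A - A| ≤ 13.
Note: 0 ∈ A - A always (from a - a). The set is symmetric: if d ∈ A - A then -d ∈ A - A.
Enumerate nonzero differences d = a - a' with a > a' (then include -d):
Positive differences: {2, 3, 4, 6, 7, 9}
Full difference set: {0} ∪ (positive diffs) ∪ (negative diffs).
|A - A| = 1 + 2·6 = 13 (matches direct enumeration: 13).

|A - A| = 13


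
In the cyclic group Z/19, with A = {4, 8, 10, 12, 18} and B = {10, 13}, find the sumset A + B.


Work in Z/19Z: reduce every sum a + b modulo 19.
Enumerate all 10 pairs:
a = 4: 4+10=14, 4+13=17
a = 8: 8+10=18, 8+13=2
a = 10: 10+10=1, 10+13=4
a = 12: 12+10=3, 12+13=6
a = 18: 18+10=9, 18+13=12
Distinct residues collected: {1, 2, 3, 4, 6, 9, 12, 14, 17, 18}
|A + B| = 10 (out of 19 total residues).

A + B = {1, 2, 3, 4, 6, 9, 12, 14, 17, 18}


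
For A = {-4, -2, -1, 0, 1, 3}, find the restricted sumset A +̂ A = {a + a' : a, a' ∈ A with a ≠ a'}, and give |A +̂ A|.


Restricted sumset: A +̂ A = {a + a' : a ∈ A, a' ∈ A, a ≠ a'}.
Equivalently, take A + A and drop any sum 2a that is achievable ONLY as a + a for a ∈ A (i.e. sums representable only with equal summands).
Enumerate pairs (a, a') with a < a' (symmetric, so each unordered pair gives one sum; this covers all a ≠ a'):
  -4 + -2 = -6
  -4 + -1 = -5
  -4 + 0 = -4
  -4 + 1 = -3
  -4 + 3 = -1
  -2 + -1 = -3
  -2 + 0 = -2
  -2 + 1 = -1
  -2 + 3 = 1
  -1 + 0 = -1
  -1 + 1 = 0
  -1 + 3 = 2
  0 + 1 = 1
  0 + 3 = 3
  1 + 3 = 4
Collected distinct sums: {-6, -5, -4, -3, -2, -1, 0, 1, 2, 3, 4}
|A +̂ A| = 11
(Reference bound: |A +̂ A| ≥ 2|A| - 3 for |A| ≥ 2, with |A| = 6 giving ≥ 9.)

|A +̂ A| = 11


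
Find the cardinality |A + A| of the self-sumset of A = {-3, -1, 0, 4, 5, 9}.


A + A = {a + a' : a, a' ∈ A}; |A| = 6.
General bounds: 2|A| - 1 ≤ |A + A| ≤ |A|(|A|+1)/2, i.e. 11 ≤ |A + A| ≤ 21.
Lower bound 2|A|-1 is attained iff A is an arithmetic progression.
Enumerate sums a + a' for a ≤ a' (symmetric, so this suffices):
a = -3: -3+-3=-6, -3+-1=-4, -3+0=-3, -3+4=1, -3+5=2, -3+9=6
a = -1: -1+-1=-2, -1+0=-1, -1+4=3, -1+5=4, -1+9=8
a = 0: 0+0=0, 0+4=4, 0+5=5, 0+9=9
a = 4: 4+4=8, 4+5=9, 4+9=13
a = 5: 5+5=10, 5+9=14
a = 9: 9+9=18
Distinct sums: {-6, -4, -3, -2, -1, 0, 1, 2, 3, 4, 5, 6, 8, 9, 10, 13, 14, 18}
|A + A| = 18

|A + A| = 18


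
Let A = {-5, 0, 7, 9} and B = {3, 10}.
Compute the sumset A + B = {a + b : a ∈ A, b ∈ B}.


A + B = {a + b : a ∈ A, b ∈ B}.
Enumerate all |A|·|B| = 4·2 = 8 pairs (a, b) and collect distinct sums.
a = -5: -5+3=-2, -5+10=5
a = 0: 0+3=3, 0+10=10
a = 7: 7+3=10, 7+10=17
a = 9: 9+3=12, 9+10=19
Collecting distinct sums: A + B = {-2, 3, 5, 10, 12, 17, 19}
|A + B| = 7

A + B = {-2, 3, 5, 10, 12, 17, 19}


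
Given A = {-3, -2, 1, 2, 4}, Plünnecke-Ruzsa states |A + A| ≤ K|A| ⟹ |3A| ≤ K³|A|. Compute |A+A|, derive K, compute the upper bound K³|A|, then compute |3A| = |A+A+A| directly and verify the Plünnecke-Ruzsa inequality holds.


|A| = 5.
Step 1: Compute A + A by enumerating all 25 pairs.
A + A = {-6, -5, -4, -2, -1, 0, 1, 2, 3, 4, 5, 6, 8}, so |A + A| = 13.
Step 2: Doubling constant K = |A + A|/|A| = 13/5 = 13/5 ≈ 2.6000.
Step 3: Plünnecke-Ruzsa gives |3A| ≤ K³·|A| = (2.6000)³ · 5 ≈ 87.8800.
Step 4: Compute 3A = A + A + A directly by enumerating all triples (a,b,c) ∈ A³; |3A| = 21.
Step 5: Check 21 ≤ 87.8800? Yes ✓.

K = 13/5, Plünnecke-Ruzsa bound K³|A| ≈ 87.8800, |3A| = 21, inequality holds.


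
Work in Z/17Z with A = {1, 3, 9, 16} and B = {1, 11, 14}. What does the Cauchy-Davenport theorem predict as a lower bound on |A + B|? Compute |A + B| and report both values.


Cauchy-Davenport: |A + B| ≥ min(p, |A| + |B| - 1) for A, B nonempty in Z/pZ.
|A| = 4, |B| = 3, p = 17.
CD lower bound = min(17, 4 + 3 - 1) = min(17, 6) = 6.
Compute A + B mod 17 directly:
a = 1: 1+1=2, 1+11=12, 1+14=15
a = 3: 3+1=4, 3+11=14, 3+14=0
a = 9: 9+1=10, 9+11=3, 9+14=6
a = 16: 16+1=0, 16+11=10, 16+14=13
A + B = {0, 2, 3, 4, 6, 10, 12, 13, 14, 15}, so |A + B| = 10.
Verify: 10 ≥ 6? Yes ✓.

CD lower bound = 6, actual |A + B| = 10.


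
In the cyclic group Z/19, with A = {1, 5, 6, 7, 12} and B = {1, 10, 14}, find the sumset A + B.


Work in Z/19Z: reduce every sum a + b modulo 19.
Enumerate all 15 pairs:
a = 1: 1+1=2, 1+10=11, 1+14=15
a = 5: 5+1=6, 5+10=15, 5+14=0
a = 6: 6+1=7, 6+10=16, 6+14=1
a = 7: 7+1=8, 7+10=17, 7+14=2
a = 12: 12+1=13, 12+10=3, 12+14=7
Distinct residues collected: {0, 1, 2, 3, 6, 7, 8, 11, 13, 15, 16, 17}
|A + B| = 12 (out of 19 total residues).

A + B = {0, 1, 2, 3, 6, 7, 8, 11, 13, 15, 16, 17}


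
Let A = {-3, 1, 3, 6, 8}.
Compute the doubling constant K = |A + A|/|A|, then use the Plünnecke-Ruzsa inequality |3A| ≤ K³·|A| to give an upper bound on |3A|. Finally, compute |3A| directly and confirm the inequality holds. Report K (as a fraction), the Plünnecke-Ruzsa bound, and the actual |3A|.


|A| = 5.
Step 1: Compute A + A by enumerating all 25 pairs.
A + A = {-6, -2, 0, 2, 3, 4, 5, 6, 7, 9, 11, 12, 14, 16}, so |A + A| = 14.
Step 2: Doubling constant K = |A + A|/|A| = 14/5 = 14/5 ≈ 2.8000.
Step 3: Plünnecke-Ruzsa gives |3A| ≤ K³·|A| = (2.8000)³ · 5 ≈ 109.7600.
Step 4: Compute 3A = A + A + A directly by enumerating all triples (a,b,c) ∈ A³; |3A| = 26.
Step 5: Check 26 ≤ 109.7600? Yes ✓.

K = 14/5, Plünnecke-Ruzsa bound K³|A| ≈ 109.7600, |3A| = 26, inequality holds.


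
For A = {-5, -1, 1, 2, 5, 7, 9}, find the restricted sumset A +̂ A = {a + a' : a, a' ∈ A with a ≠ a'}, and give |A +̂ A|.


Restricted sumset: A +̂ A = {a + a' : a ∈ A, a' ∈ A, a ≠ a'}.
Equivalently, take A + A and drop any sum 2a that is achievable ONLY as a + a for a ∈ A (i.e. sums representable only with equal summands).
Enumerate pairs (a, a') with a < a' (symmetric, so each unordered pair gives one sum; this covers all a ≠ a'):
  -5 + -1 = -6
  -5 + 1 = -4
  -5 + 2 = -3
  -5 + 5 = 0
  -5 + 7 = 2
  -5 + 9 = 4
  -1 + 1 = 0
  -1 + 2 = 1
  -1 + 5 = 4
  -1 + 7 = 6
  -1 + 9 = 8
  1 + 2 = 3
  1 + 5 = 6
  1 + 7 = 8
  1 + 9 = 10
  2 + 5 = 7
  2 + 7 = 9
  2 + 9 = 11
  5 + 7 = 12
  5 + 9 = 14
  7 + 9 = 16
Collected distinct sums: {-6, -4, -3, 0, 1, 2, 3, 4, 6, 7, 8, 9, 10, 11, 12, 14, 16}
|A +̂ A| = 17
(Reference bound: |A +̂ A| ≥ 2|A| - 3 for |A| ≥ 2, with |A| = 7 giving ≥ 11.)

|A +̂ A| = 17


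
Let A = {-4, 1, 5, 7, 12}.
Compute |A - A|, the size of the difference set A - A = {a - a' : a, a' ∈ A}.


A - A = {a - a' : a, a' ∈ A}; |A| = 5.
Bounds: 2|A|-1 ≤ |A - A| ≤ |A|² - |A| + 1, i.e. 9 ≤ |A - A| ≤ 21.
Note: 0 ∈ A - A always (from a - a). The set is symmetric: if d ∈ A - A then -d ∈ A - A.
Enumerate nonzero differences d = a - a' with a > a' (then include -d):
Positive differences: {2, 4, 5, 6, 7, 9, 11, 16}
Full difference set: {0} ∪ (positive diffs) ∪ (negative diffs).
|A - A| = 1 + 2·8 = 17 (matches direct enumeration: 17).

|A - A| = 17


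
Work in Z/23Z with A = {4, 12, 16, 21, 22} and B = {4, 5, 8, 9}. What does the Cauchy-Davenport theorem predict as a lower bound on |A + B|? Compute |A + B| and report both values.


Cauchy-Davenport: |A + B| ≥ min(p, |A| + |B| - 1) for A, B nonempty in Z/pZ.
|A| = 5, |B| = 4, p = 23.
CD lower bound = min(23, 5 + 4 - 1) = min(23, 8) = 8.
Compute A + B mod 23 directly:
a = 4: 4+4=8, 4+5=9, 4+8=12, 4+9=13
a = 12: 12+4=16, 12+5=17, 12+8=20, 12+9=21
a = 16: 16+4=20, 16+5=21, 16+8=1, 16+9=2
a = 21: 21+4=2, 21+5=3, 21+8=6, 21+9=7
a = 22: 22+4=3, 22+5=4, 22+8=7, 22+9=8
A + B = {1, 2, 3, 4, 6, 7, 8, 9, 12, 13, 16, 17, 20, 21}, so |A + B| = 14.
Verify: 14 ≥ 8? Yes ✓.

CD lower bound = 8, actual |A + B| = 14.


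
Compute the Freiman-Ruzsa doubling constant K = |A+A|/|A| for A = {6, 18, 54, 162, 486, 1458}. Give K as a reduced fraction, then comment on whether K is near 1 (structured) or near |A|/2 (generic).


|A| = 6.
Compute A + A by enumerating all 36 pairs.
A + A = {12, 24, 36, 60, 72, 108, 168, 180, 216, 324, 492, 504, 540, 648, 972, 1464, 1476, 1512, 1620, 1944, 2916}, so |A + A| = 21.
K = |A + A| / |A| = 21/6 = 7/2 ≈ 3.5000.
Reference: AP of size 6 gives K = 11/6 ≈ 1.8333; a fully generic set of size 6 gives K ≈ 3.5000.

|A| = 6, |A + A| = 21, K = 21/6 = 7/2.


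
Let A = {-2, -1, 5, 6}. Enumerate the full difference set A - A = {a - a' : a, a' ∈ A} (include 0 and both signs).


A - A = {a - a' : a, a' ∈ A}.
Compute a - a' for each ordered pair (a, a'):
a = -2: -2--2=0, -2--1=-1, -2-5=-7, -2-6=-8
a = -1: -1--2=1, -1--1=0, -1-5=-6, -1-6=-7
a = 5: 5--2=7, 5--1=6, 5-5=0, 5-6=-1
a = 6: 6--2=8, 6--1=7, 6-5=1, 6-6=0
Collecting distinct values (and noting 0 appears from a-a):
A - A = {-8, -7, -6, -1, 0, 1, 6, 7, 8}
|A - A| = 9

A - A = {-8, -7, -6, -1, 0, 1, 6, 7, 8}


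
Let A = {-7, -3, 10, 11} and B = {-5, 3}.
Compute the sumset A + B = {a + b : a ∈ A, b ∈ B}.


A + B = {a + b : a ∈ A, b ∈ B}.
Enumerate all |A|·|B| = 4·2 = 8 pairs (a, b) and collect distinct sums.
a = -7: -7+-5=-12, -7+3=-4
a = -3: -3+-5=-8, -3+3=0
a = 10: 10+-5=5, 10+3=13
a = 11: 11+-5=6, 11+3=14
Collecting distinct sums: A + B = {-12, -8, -4, 0, 5, 6, 13, 14}
|A + B| = 8

A + B = {-12, -8, -4, 0, 5, 6, 13, 14}


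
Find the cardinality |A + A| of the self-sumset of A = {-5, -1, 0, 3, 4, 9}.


A + A = {a + a' : a, a' ∈ A}; |A| = 6.
General bounds: 2|A| - 1 ≤ |A + A| ≤ |A|(|A|+1)/2, i.e. 11 ≤ |A + A| ≤ 21.
Lower bound 2|A|-1 is attained iff A is an arithmetic progression.
Enumerate sums a + a' for a ≤ a' (symmetric, so this suffices):
a = -5: -5+-5=-10, -5+-1=-6, -5+0=-5, -5+3=-2, -5+4=-1, -5+9=4
a = -1: -1+-1=-2, -1+0=-1, -1+3=2, -1+4=3, -1+9=8
a = 0: 0+0=0, 0+3=3, 0+4=4, 0+9=9
a = 3: 3+3=6, 3+4=7, 3+9=12
a = 4: 4+4=8, 4+9=13
a = 9: 9+9=18
Distinct sums: {-10, -6, -5, -2, -1, 0, 2, 3, 4, 6, 7, 8, 9, 12, 13, 18}
|A + A| = 16

|A + A| = 16


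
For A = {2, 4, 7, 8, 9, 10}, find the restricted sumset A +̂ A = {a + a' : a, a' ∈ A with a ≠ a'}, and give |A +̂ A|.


Restricted sumset: A +̂ A = {a + a' : a ∈ A, a' ∈ A, a ≠ a'}.
Equivalently, take A + A and drop any sum 2a that is achievable ONLY as a + a for a ∈ A (i.e. sums representable only with equal summands).
Enumerate pairs (a, a') with a < a' (symmetric, so each unordered pair gives one sum; this covers all a ≠ a'):
  2 + 4 = 6
  2 + 7 = 9
  2 + 8 = 10
  2 + 9 = 11
  2 + 10 = 12
  4 + 7 = 11
  4 + 8 = 12
  4 + 9 = 13
  4 + 10 = 14
  7 + 8 = 15
  7 + 9 = 16
  7 + 10 = 17
  8 + 9 = 17
  8 + 10 = 18
  9 + 10 = 19
Collected distinct sums: {6, 9, 10, 11, 12, 13, 14, 15, 16, 17, 18, 19}
|A +̂ A| = 12
(Reference bound: |A +̂ A| ≥ 2|A| - 3 for |A| ≥ 2, with |A| = 6 giving ≥ 9.)

|A +̂ A| = 12


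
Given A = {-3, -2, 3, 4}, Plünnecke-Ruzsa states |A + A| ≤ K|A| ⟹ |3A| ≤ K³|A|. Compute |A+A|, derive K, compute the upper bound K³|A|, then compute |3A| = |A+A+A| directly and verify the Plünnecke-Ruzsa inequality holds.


|A| = 4.
Step 1: Compute A + A by enumerating all 16 pairs.
A + A = {-6, -5, -4, 0, 1, 2, 6, 7, 8}, so |A + A| = 9.
Step 2: Doubling constant K = |A + A|/|A| = 9/4 = 9/4 ≈ 2.2500.
Step 3: Plünnecke-Ruzsa gives |3A| ≤ K³·|A| = (2.2500)³ · 4 ≈ 45.5625.
Step 4: Compute 3A = A + A + A directly by enumerating all triples (a,b,c) ∈ A³; |3A| = 16.
Step 5: Check 16 ≤ 45.5625? Yes ✓.

K = 9/4, Plünnecke-Ruzsa bound K³|A| ≈ 45.5625, |3A| = 16, inequality holds.


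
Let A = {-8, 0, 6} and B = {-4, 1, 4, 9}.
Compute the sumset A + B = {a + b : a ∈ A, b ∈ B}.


A + B = {a + b : a ∈ A, b ∈ B}.
Enumerate all |A|·|B| = 3·4 = 12 pairs (a, b) and collect distinct sums.
a = -8: -8+-4=-12, -8+1=-7, -8+4=-4, -8+9=1
a = 0: 0+-4=-4, 0+1=1, 0+4=4, 0+9=9
a = 6: 6+-4=2, 6+1=7, 6+4=10, 6+9=15
Collecting distinct sums: A + B = {-12, -7, -4, 1, 2, 4, 7, 9, 10, 15}
|A + B| = 10

A + B = {-12, -7, -4, 1, 2, 4, 7, 9, 10, 15}


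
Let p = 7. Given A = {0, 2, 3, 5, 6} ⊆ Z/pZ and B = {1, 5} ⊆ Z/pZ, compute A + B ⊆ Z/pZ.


Work in Z/7Z: reduce every sum a + b modulo 7.
Enumerate all 10 pairs:
a = 0: 0+1=1, 0+5=5
a = 2: 2+1=3, 2+5=0
a = 3: 3+1=4, 3+5=1
a = 5: 5+1=6, 5+5=3
a = 6: 6+1=0, 6+5=4
Distinct residues collected: {0, 1, 3, 4, 5, 6}
|A + B| = 6 (out of 7 total residues).

A + B = {0, 1, 3, 4, 5, 6}


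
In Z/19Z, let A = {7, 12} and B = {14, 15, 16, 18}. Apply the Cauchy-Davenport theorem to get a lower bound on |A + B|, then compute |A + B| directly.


Cauchy-Davenport: |A + B| ≥ min(p, |A| + |B| - 1) for A, B nonempty in Z/pZ.
|A| = 2, |B| = 4, p = 19.
CD lower bound = min(19, 2 + 4 - 1) = min(19, 5) = 5.
Compute A + B mod 19 directly:
a = 7: 7+14=2, 7+15=3, 7+16=4, 7+18=6
a = 12: 12+14=7, 12+15=8, 12+16=9, 12+18=11
A + B = {2, 3, 4, 6, 7, 8, 9, 11}, so |A + B| = 8.
Verify: 8 ≥ 5? Yes ✓.

CD lower bound = 5, actual |A + B| = 8.


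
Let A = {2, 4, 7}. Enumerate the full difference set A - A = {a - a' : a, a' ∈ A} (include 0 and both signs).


A - A = {a - a' : a, a' ∈ A}.
Compute a - a' for each ordered pair (a, a'):
a = 2: 2-2=0, 2-4=-2, 2-7=-5
a = 4: 4-2=2, 4-4=0, 4-7=-3
a = 7: 7-2=5, 7-4=3, 7-7=0
Collecting distinct values (and noting 0 appears from a-a):
A - A = {-5, -3, -2, 0, 2, 3, 5}
|A - A| = 7

A - A = {-5, -3, -2, 0, 2, 3, 5}


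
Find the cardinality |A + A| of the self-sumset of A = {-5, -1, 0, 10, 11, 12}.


A + A = {a + a' : a, a' ∈ A}; |A| = 6.
General bounds: 2|A| - 1 ≤ |A + A| ≤ |A|(|A|+1)/2, i.e. 11 ≤ |A + A| ≤ 21.
Lower bound 2|A|-1 is attained iff A is an arithmetic progression.
Enumerate sums a + a' for a ≤ a' (symmetric, so this suffices):
a = -5: -5+-5=-10, -5+-1=-6, -5+0=-5, -5+10=5, -5+11=6, -5+12=7
a = -1: -1+-1=-2, -1+0=-1, -1+10=9, -1+11=10, -1+12=11
a = 0: 0+0=0, 0+10=10, 0+11=11, 0+12=12
a = 10: 10+10=20, 10+11=21, 10+12=22
a = 11: 11+11=22, 11+12=23
a = 12: 12+12=24
Distinct sums: {-10, -6, -5, -2, -1, 0, 5, 6, 7, 9, 10, 11, 12, 20, 21, 22, 23, 24}
|A + A| = 18

|A + A| = 18


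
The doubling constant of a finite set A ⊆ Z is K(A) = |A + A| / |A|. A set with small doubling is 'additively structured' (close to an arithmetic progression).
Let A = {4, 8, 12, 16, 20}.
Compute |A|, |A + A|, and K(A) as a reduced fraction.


|A| = 5.
Compute A + A by enumerating all 25 pairs.
A + A = {8, 12, 16, 20, 24, 28, 32, 36, 40}, so |A + A| = 9.
K = |A + A| / |A| = 9/5 (already in lowest terms) ≈ 1.8000.
Reference: AP of size 5 gives K = 9/5 ≈ 1.8000; a fully generic set of size 5 gives K ≈ 3.0000.

|A| = 5, |A + A| = 9, K = 9/5.


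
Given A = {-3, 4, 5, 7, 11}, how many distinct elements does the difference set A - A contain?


A - A = {a - a' : a, a' ∈ A}; |A| = 5.
Bounds: 2|A|-1 ≤ |A - A| ≤ |A|² - |A| + 1, i.e. 9 ≤ |A - A| ≤ 21.
Note: 0 ∈ A - A always (from a - a). The set is symmetric: if d ∈ A - A then -d ∈ A - A.
Enumerate nonzero differences d = a - a' with a > a' (then include -d):
Positive differences: {1, 2, 3, 4, 6, 7, 8, 10, 14}
Full difference set: {0} ∪ (positive diffs) ∪ (negative diffs).
|A - A| = 1 + 2·9 = 19 (matches direct enumeration: 19).

|A - A| = 19


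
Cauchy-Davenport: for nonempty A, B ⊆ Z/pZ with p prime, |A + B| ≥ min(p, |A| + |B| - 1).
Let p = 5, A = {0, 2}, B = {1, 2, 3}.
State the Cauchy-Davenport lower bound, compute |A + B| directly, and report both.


Cauchy-Davenport: |A + B| ≥ min(p, |A| + |B| - 1) for A, B nonempty in Z/pZ.
|A| = 2, |B| = 3, p = 5.
CD lower bound = min(5, 2 + 3 - 1) = min(5, 4) = 4.
Compute A + B mod 5 directly:
a = 0: 0+1=1, 0+2=2, 0+3=3
a = 2: 2+1=3, 2+2=4, 2+3=0
A + B = {0, 1, 2, 3, 4}, so |A + B| = 5.
Verify: 5 ≥ 4? Yes ✓.

CD lower bound = 4, actual |A + B| = 5.


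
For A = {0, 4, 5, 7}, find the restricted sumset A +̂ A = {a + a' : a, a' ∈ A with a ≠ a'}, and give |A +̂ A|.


Restricted sumset: A +̂ A = {a + a' : a ∈ A, a' ∈ A, a ≠ a'}.
Equivalently, take A + A and drop any sum 2a that is achievable ONLY as a + a for a ∈ A (i.e. sums representable only with equal summands).
Enumerate pairs (a, a') with a < a' (symmetric, so each unordered pair gives one sum; this covers all a ≠ a'):
  0 + 4 = 4
  0 + 5 = 5
  0 + 7 = 7
  4 + 5 = 9
  4 + 7 = 11
  5 + 7 = 12
Collected distinct sums: {4, 5, 7, 9, 11, 12}
|A +̂ A| = 6
(Reference bound: |A +̂ A| ≥ 2|A| - 3 for |A| ≥ 2, with |A| = 4 giving ≥ 5.)

|A +̂ A| = 6


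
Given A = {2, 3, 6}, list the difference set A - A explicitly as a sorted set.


A - A = {a - a' : a, a' ∈ A}.
Compute a - a' for each ordered pair (a, a'):
a = 2: 2-2=0, 2-3=-1, 2-6=-4
a = 3: 3-2=1, 3-3=0, 3-6=-3
a = 6: 6-2=4, 6-3=3, 6-6=0
Collecting distinct values (and noting 0 appears from a-a):
A - A = {-4, -3, -1, 0, 1, 3, 4}
|A - A| = 7

A - A = {-4, -3, -1, 0, 1, 3, 4}


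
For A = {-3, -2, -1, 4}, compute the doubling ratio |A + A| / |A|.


|A| = 4.
Compute A + A by enumerating all 16 pairs.
A + A = {-6, -5, -4, -3, -2, 1, 2, 3, 8}, so |A + A| = 9.
K = |A + A| / |A| = 9/4 (already in lowest terms) ≈ 2.2500.
Reference: AP of size 4 gives K = 7/4 ≈ 1.7500; a fully generic set of size 4 gives K ≈ 2.5000.

|A| = 4, |A + A| = 9, K = 9/4.


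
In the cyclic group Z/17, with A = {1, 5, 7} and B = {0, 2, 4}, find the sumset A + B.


Work in Z/17Z: reduce every sum a + b modulo 17.
Enumerate all 9 pairs:
a = 1: 1+0=1, 1+2=3, 1+4=5
a = 5: 5+0=5, 5+2=7, 5+4=9
a = 7: 7+0=7, 7+2=9, 7+4=11
Distinct residues collected: {1, 3, 5, 7, 9, 11}
|A + B| = 6 (out of 17 total residues).

A + B = {1, 3, 5, 7, 9, 11}


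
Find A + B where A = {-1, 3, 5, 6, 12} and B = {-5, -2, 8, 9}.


A + B = {a + b : a ∈ A, b ∈ B}.
Enumerate all |A|·|B| = 5·4 = 20 pairs (a, b) and collect distinct sums.
a = -1: -1+-5=-6, -1+-2=-3, -1+8=7, -1+9=8
a = 3: 3+-5=-2, 3+-2=1, 3+8=11, 3+9=12
a = 5: 5+-5=0, 5+-2=3, 5+8=13, 5+9=14
a = 6: 6+-5=1, 6+-2=4, 6+8=14, 6+9=15
a = 12: 12+-5=7, 12+-2=10, 12+8=20, 12+9=21
Collecting distinct sums: A + B = {-6, -3, -2, 0, 1, 3, 4, 7, 8, 10, 11, 12, 13, 14, 15, 20, 21}
|A + B| = 17

A + B = {-6, -3, -2, 0, 1, 3, 4, 7, 8, 10, 11, 12, 13, 14, 15, 20, 21}


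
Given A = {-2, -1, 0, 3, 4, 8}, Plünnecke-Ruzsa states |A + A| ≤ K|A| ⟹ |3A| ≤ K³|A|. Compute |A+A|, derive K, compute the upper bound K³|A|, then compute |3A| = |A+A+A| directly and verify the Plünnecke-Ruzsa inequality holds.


|A| = 6.
Step 1: Compute A + A by enumerating all 36 pairs.
A + A = {-4, -3, -2, -1, 0, 1, 2, 3, 4, 6, 7, 8, 11, 12, 16}, so |A + A| = 15.
Step 2: Doubling constant K = |A + A|/|A| = 15/6 = 15/6 ≈ 2.5000.
Step 3: Plünnecke-Ruzsa gives |3A| ≤ K³·|A| = (2.5000)³ · 6 ≈ 93.7500.
Step 4: Compute 3A = A + A + A directly by enumerating all triples (a,b,c) ∈ A³; |3A| = 25.
Step 5: Check 25 ≤ 93.7500? Yes ✓.

K = 15/6, Plünnecke-Ruzsa bound K³|A| ≈ 93.7500, |3A| = 25, inequality holds.


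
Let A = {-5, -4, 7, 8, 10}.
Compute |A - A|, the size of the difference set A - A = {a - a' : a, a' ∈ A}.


A - A = {a - a' : a, a' ∈ A}; |A| = 5.
Bounds: 2|A|-1 ≤ |A - A| ≤ |A|² - |A| + 1, i.e. 9 ≤ |A - A| ≤ 21.
Note: 0 ∈ A - A always (from a - a). The set is symmetric: if d ∈ A - A then -d ∈ A - A.
Enumerate nonzero differences d = a - a' with a > a' (then include -d):
Positive differences: {1, 2, 3, 11, 12, 13, 14, 15}
Full difference set: {0} ∪ (positive diffs) ∪ (negative diffs).
|A - A| = 1 + 2·8 = 17 (matches direct enumeration: 17).

|A - A| = 17


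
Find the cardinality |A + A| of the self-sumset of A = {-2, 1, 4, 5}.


A + A = {a + a' : a, a' ∈ A}; |A| = 4.
General bounds: 2|A| - 1 ≤ |A + A| ≤ |A|(|A|+1)/2, i.e. 7 ≤ |A + A| ≤ 10.
Lower bound 2|A|-1 is attained iff A is an arithmetic progression.
Enumerate sums a + a' for a ≤ a' (symmetric, so this suffices):
a = -2: -2+-2=-4, -2+1=-1, -2+4=2, -2+5=3
a = 1: 1+1=2, 1+4=5, 1+5=6
a = 4: 4+4=8, 4+5=9
a = 5: 5+5=10
Distinct sums: {-4, -1, 2, 3, 5, 6, 8, 9, 10}
|A + A| = 9

|A + A| = 9


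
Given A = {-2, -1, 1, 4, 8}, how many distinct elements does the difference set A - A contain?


A - A = {a - a' : a, a' ∈ A}; |A| = 5.
Bounds: 2|A|-1 ≤ |A - A| ≤ |A|² - |A| + 1, i.e. 9 ≤ |A - A| ≤ 21.
Note: 0 ∈ A - A always (from a - a). The set is symmetric: if d ∈ A - A then -d ∈ A - A.
Enumerate nonzero differences d = a - a' with a > a' (then include -d):
Positive differences: {1, 2, 3, 4, 5, 6, 7, 9, 10}
Full difference set: {0} ∪ (positive diffs) ∪ (negative diffs).
|A - A| = 1 + 2·9 = 19 (matches direct enumeration: 19).

|A - A| = 19


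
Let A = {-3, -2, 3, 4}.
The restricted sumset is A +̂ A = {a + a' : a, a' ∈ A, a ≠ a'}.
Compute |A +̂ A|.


Restricted sumset: A +̂ A = {a + a' : a ∈ A, a' ∈ A, a ≠ a'}.
Equivalently, take A + A and drop any sum 2a that is achievable ONLY as a + a for a ∈ A (i.e. sums representable only with equal summands).
Enumerate pairs (a, a') with a < a' (symmetric, so each unordered pair gives one sum; this covers all a ≠ a'):
  -3 + -2 = -5
  -3 + 3 = 0
  -3 + 4 = 1
  -2 + 3 = 1
  -2 + 4 = 2
  3 + 4 = 7
Collected distinct sums: {-5, 0, 1, 2, 7}
|A +̂ A| = 5
(Reference bound: |A +̂ A| ≥ 2|A| - 3 for |A| ≥ 2, with |A| = 4 giving ≥ 5.)

|A +̂ A| = 5


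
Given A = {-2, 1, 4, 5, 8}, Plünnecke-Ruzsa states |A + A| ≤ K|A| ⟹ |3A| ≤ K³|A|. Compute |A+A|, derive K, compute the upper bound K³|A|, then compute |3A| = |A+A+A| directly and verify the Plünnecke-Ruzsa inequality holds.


|A| = 5.
Step 1: Compute A + A by enumerating all 25 pairs.
A + A = {-4, -1, 2, 3, 5, 6, 8, 9, 10, 12, 13, 16}, so |A + A| = 12.
Step 2: Doubling constant K = |A + A|/|A| = 12/5 = 12/5 ≈ 2.4000.
Step 3: Plünnecke-Ruzsa gives |3A| ≤ K³·|A| = (2.4000)³ · 5 ≈ 69.1200.
Step 4: Compute 3A = A + A + A directly by enumerating all triples (a,b,c) ∈ A³; |3A| = 22.
Step 5: Check 22 ≤ 69.1200? Yes ✓.

K = 12/5, Plünnecke-Ruzsa bound K³|A| ≈ 69.1200, |3A| = 22, inequality holds.


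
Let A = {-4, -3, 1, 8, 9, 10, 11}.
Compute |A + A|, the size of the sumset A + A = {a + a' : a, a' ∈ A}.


A + A = {a + a' : a, a' ∈ A}; |A| = 7.
General bounds: 2|A| - 1 ≤ |A + A| ≤ |A|(|A|+1)/2, i.e. 13 ≤ |A + A| ≤ 28.
Lower bound 2|A|-1 is attained iff A is an arithmetic progression.
Enumerate sums a + a' for a ≤ a' (symmetric, so this suffices):
a = -4: -4+-4=-8, -4+-3=-7, -4+1=-3, -4+8=4, -4+9=5, -4+10=6, -4+11=7
a = -3: -3+-3=-6, -3+1=-2, -3+8=5, -3+9=6, -3+10=7, -3+11=8
a = 1: 1+1=2, 1+8=9, 1+9=10, 1+10=11, 1+11=12
a = 8: 8+8=16, 8+9=17, 8+10=18, 8+11=19
a = 9: 9+9=18, 9+10=19, 9+11=20
a = 10: 10+10=20, 10+11=21
a = 11: 11+11=22
Distinct sums: {-8, -7, -6, -3, -2, 2, 4, 5, 6, 7, 8, 9, 10, 11, 12, 16, 17, 18, 19, 20, 21, 22}
|A + A| = 22

|A + A| = 22


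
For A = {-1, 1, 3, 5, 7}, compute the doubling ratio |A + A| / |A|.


|A| = 5.
Compute A + A by enumerating all 25 pairs.
A + A = {-2, 0, 2, 4, 6, 8, 10, 12, 14}, so |A + A| = 9.
K = |A + A| / |A| = 9/5 (already in lowest terms) ≈ 1.8000.
Reference: AP of size 5 gives K = 9/5 ≈ 1.8000; a fully generic set of size 5 gives K ≈ 3.0000.

|A| = 5, |A + A| = 9, K = 9/5.


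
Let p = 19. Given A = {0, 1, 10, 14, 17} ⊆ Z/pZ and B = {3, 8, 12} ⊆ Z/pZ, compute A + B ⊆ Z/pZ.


Work in Z/19Z: reduce every sum a + b modulo 19.
Enumerate all 15 pairs:
a = 0: 0+3=3, 0+8=8, 0+12=12
a = 1: 1+3=4, 1+8=9, 1+12=13
a = 10: 10+3=13, 10+8=18, 10+12=3
a = 14: 14+3=17, 14+8=3, 14+12=7
a = 17: 17+3=1, 17+8=6, 17+12=10
Distinct residues collected: {1, 3, 4, 6, 7, 8, 9, 10, 12, 13, 17, 18}
|A + B| = 12 (out of 19 total residues).

A + B = {1, 3, 4, 6, 7, 8, 9, 10, 12, 13, 17, 18}


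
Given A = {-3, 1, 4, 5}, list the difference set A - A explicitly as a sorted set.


A - A = {a - a' : a, a' ∈ A}.
Compute a - a' for each ordered pair (a, a'):
a = -3: -3--3=0, -3-1=-4, -3-4=-7, -3-5=-8
a = 1: 1--3=4, 1-1=0, 1-4=-3, 1-5=-4
a = 4: 4--3=7, 4-1=3, 4-4=0, 4-5=-1
a = 5: 5--3=8, 5-1=4, 5-4=1, 5-5=0
Collecting distinct values (and noting 0 appears from a-a):
A - A = {-8, -7, -4, -3, -1, 0, 1, 3, 4, 7, 8}
|A - A| = 11

A - A = {-8, -7, -4, -3, -1, 0, 1, 3, 4, 7, 8}


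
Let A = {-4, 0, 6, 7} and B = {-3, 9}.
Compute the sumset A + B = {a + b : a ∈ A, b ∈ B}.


A + B = {a + b : a ∈ A, b ∈ B}.
Enumerate all |A|·|B| = 4·2 = 8 pairs (a, b) and collect distinct sums.
a = -4: -4+-3=-7, -4+9=5
a = 0: 0+-3=-3, 0+9=9
a = 6: 6+-3=3, 6+9=15
a = 7: 7+-3=4, 7+9=16
Collecting distinct sums: A + B = {-7, -3, 3, 4, 5, 9, 15, 16}
|A + B| = 8

A + B = {-7, -3, 3, 4, 5, 9, 15, 16}


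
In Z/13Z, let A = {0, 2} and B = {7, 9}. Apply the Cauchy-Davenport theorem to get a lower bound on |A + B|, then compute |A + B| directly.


Cauchy-Davenport: |A + B| ≥ min(p, |A| + |B| - 1) for A, B nonempty in Z/pZ.
|A| = 2, |B| = 2, p = 13.
CD lower bound = min(13, 2 + 2 - 1) = min(13, 3) = 3.
Compute A + B mod 13 directly:
a = 0: 0+7=7, 0+9=9
a = 2: 2+7=9, 2+9=11
A + B = {7, 9, 11}, so |A + B| = 3.
Verify: 3 ≥ 3? Yes ✓.

CD lower bound = 3, actual |A + B| = 3.


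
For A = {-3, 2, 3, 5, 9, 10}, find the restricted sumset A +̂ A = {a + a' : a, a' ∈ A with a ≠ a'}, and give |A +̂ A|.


Restricted sumset: A +̂ A = {a + a' : a ∈ A, a' ∈ A, a ≠ a'}.
Equivalently, take A + A and drop any sum 2a that is achievable ONLY as a + a for a ∈ A (i.e. sums representable only with equal summands).
Enumerate pairs (a, a') with a < a' (symmetric, so each unordered pair gives one sum; this covers all a ≠ a'):
  -3 + 2 = -1
  -3 + 3 = 0
  -3 + 5 = 2
  -3 + 9 = 6
  -3 + 10 = 7
  2 + 3 = 5
  2 + 5 = 7
  2 + 9 = 11
  2 + 10 = 12
  3 + 5 = 8
  3 + 9 = 12
  3 + 10 = 13
  5 + 9 = 14
  5 + 10 = 15
  9 + 10 = 19
Collected distinct sums: {-1, 0, 2, 5, 6, 7, 8, 11, 12, 13, 14, 15, 19}
|A +̂ A| = 13
(Reference bound: |A +̂ A| ≥ 2|A| - 3 for |A| ≥ 2, with |A| = 6 giving ≥ 9.)

|A +̂ A| = 13


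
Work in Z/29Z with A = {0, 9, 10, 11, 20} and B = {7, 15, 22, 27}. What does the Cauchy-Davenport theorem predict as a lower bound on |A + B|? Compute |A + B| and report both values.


Cauchy-Davenport: |A + B| ≥ min(p, |A| + |B| - 1) for A, B nonempty in Z/pZ.
|A| = 5, |B| = 4, p = 29.
CD lower bound = min(29, 5 + 4 - 1) = min(29, 8) = 8.
Compute A + B mod 29 directly:
a = 0: 0+7=7, 0+15=15, 0+22=22, 0+27=27
a = 9: 9+7=16, 9+15=24, 9+22=2, 9+27=7
a = 10: 10+7=17, 10+15=25, 10+22=3, 10+27=8
a = 11: 11+7=18, 11+15=26, 11+22=4, 11+27=9
a = 20: 20+7=27, 20+15=6, 20+22=13, 20+27=18
A + B = {2, 3, 4, 6, 7, 8, 9, 13, 15, 16, 17, 18, 22, 24, 25, 26, 27}, so |A + B| = 17.
Verify: 17 ≥ 8? Yes ✓.

CD lower bound = 8, actual |A + B| = 17.


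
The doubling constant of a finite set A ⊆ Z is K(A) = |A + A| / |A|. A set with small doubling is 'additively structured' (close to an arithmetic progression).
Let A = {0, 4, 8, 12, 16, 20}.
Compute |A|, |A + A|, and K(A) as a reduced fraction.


|A| = 6.
Compute A + A by enumerating all 36 pairs.
A + A = {0, 4, 8, 12, 16, 20, 24, 28, 32, 36, 40}, so |A + A| = 11.
K = |A + A| / |A| = 11/6 (already in lowest terms) ≈ 1.8333.
Reference: AP of size 6 gives K = 11/6 ≈ 1.8333; a fully generic set of size 6 gives K ≈ 3.5000.

|A| = 6, |A + A| = 11, K = 11/6.


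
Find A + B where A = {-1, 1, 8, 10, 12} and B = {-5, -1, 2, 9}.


A + B = {a + b : a ∈ A, b ∈ B}.
Enumerate all |A|·|B| = 5·4 = 20 pairs (a, b) and collect distinct sums.
a = -1: -1+-5=-6, -1+-1=-2, -1+2=1, -1+9=8
a = 1: 1+-5=-4, 1+-1=0, 1+2=3, 1+9=10
a = 8: 8+-5=3, 8+-1=7, 8+2=10, 8+9=17
a = 10: 10+-5=5, 10+-1=9, 10+2=12, 10+9=19
a = 12: 12+-5=7, 12+-1=11, 12+2=14, 12+9=21
Collecting distinct sums: A + B = {-6, -4, -2, 0, 1, 3, 5, 7, 8, 9, 10, 11, 12, 14, 17, 19, 21}
|A + B| = 17

A + B = {-6, -4, -2, 0, 1, 3, 5, 7, 8, 9, 10, 11, 12, 14, 17, 19, 21}


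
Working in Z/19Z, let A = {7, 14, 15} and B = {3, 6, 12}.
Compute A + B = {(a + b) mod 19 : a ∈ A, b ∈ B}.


Work in Z/19Z: reduce every sum a + b modulo 19.
Enumerate all 9 pairs:
a = 7: 7+3=10, 7+6=13, 7+12=0
a = 14: 14+3=17, 14+6=1, 14+12=7
a = 15: 15+3=18, 15+6=2, 15+12=8
Distinct residues collected: {0, 1, 2, 7, 8, 10, 13, 17, 18}
|A + B| = 9 (out of 19 total residues).

A + B = {0, 1, 2, 7, 8, 10, 13, 17, 18}


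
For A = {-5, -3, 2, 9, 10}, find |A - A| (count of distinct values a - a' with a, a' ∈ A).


A - A = {a - a' : a, a' ∈ A}; |A| = 5.
Bounds: 2|A|-1 ≤ |A - A| ≤ |A|² - |A| + 1, i.e. 9 ≤ |A - A| ≤ 21.
Note: 0 ∈ A - A always (from a - a). The set is symmetric: if d ∈ A - A then -d ∈ A - A.
Enumerate nonzero differences d = a - a' with a > a' (then include -d):
Positive differences: {1, 2, 5, 7, 8, 12, 13, 14, 15}
Full difference set: {0} ∪ (positive diffs) ∪ (negative diffs).
|A - A| = 1 + 2·9 = 19 (matches direct enumeration: 19).

|A - A| = 19


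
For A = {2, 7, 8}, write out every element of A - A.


A - A = {a - a' : a, a' ∈ A}.
Compute a - a' for each ordered pair (a, a'):
a = 2: 2-2=0, 2-7=-5, 2-8=-6
a = 7: 7-2=5, 7-7=0, 7-8=-1
a = 8: 8-2=6, 8-7=1, 8-8=0
Collecting distinct values (and noting 0 appears from a-a):
A - A = {-6, -5, -1, 0, 1, 5, 6}
|A - A| = 7

A - A = {-6, -5, -1, 0, 1, 5, 6}


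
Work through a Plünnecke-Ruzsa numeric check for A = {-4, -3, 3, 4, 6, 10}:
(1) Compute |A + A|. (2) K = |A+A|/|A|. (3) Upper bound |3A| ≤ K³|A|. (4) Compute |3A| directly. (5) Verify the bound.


|A| = 6.
Step 1: Compute A + A by enumerating all 36 pairs.
A + A = {-8, -7, -6, -1, 0, 1, 2, 3, 6, 7, 8, 9, 10, 12, 13, 14, 16, 20}, so |A + A| = 18.
Step 2: Doubling constant K = |A + A|/|A| = 18/6 = 18/6 ≈ 3.0000.
Step 3: Plünnecke-Ruzsa gives |3A| ≤ K³·|A| = (3.0000)³ · 6 ≈ 162.0000.
Step 4: Compute 3A = A + A + A directly by enumerating all triples (a,b,c) ∈ A³; |3A| = 34.
Step 5: Check 34 ≤ 162.0000? Yes ✓.

K = 18/6, Plünnecke-Ruzsa bound K³|A| ≈ 162.0000, |3A| = 34, inequality holds.


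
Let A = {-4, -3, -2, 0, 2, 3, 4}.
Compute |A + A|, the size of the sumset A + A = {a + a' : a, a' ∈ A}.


A + A = {a + a' : a, a' ∈ A}; |A| = 7.
General bounds: 2|A| - 1 ≤ |A + A| ≤ |A|(|A|+1)/2, i.e. 13 ≤ |A + A| ≤ 28.
Lower bound 2|A|-1 is attained iff A is an arithmetic progression.
Enumerate sums a + a' for a ≤ a' (symmetric, so this suffices):
a = -4: -4+-4=-8, -4+-3=-7, -4+-2=-6, -4+0=-4, -4+2=-2, -4+3=-1, -4+4=0
a = -3: -3+-3=-6, -3+-2=-5, -3+0=-3, -3+2=-1, -3+3=0, -3+4=1
a = -2: -2+-2=-4, -2+0=-2, -2+2=0, -2+3=1, -2+4=2
a = 0: 0+0=0, 0+2=2, 0+3=3, 0+4=4
a = 2: 2+2=4, 2+3=5, 2+4=6
a = 3: 3+3=6, 3+4=7
a = 4: 4+4=8
Distinct sums: {-8, -7, -6, -5, -4, -3, -2, -1, 0, 1, 2, 3, 4, 5, 6, 7, 8}
|A + A| = 17

|A + A| = 17


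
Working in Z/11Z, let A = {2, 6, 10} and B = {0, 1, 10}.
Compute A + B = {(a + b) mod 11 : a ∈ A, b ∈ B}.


Work in Z/11Z: reduce every sum a + b modulo 11.
Enumerate all 9 pairs:
a = 2: 2+0=2, 2+1=3, 2+10=1
a = 6: 6+0=6, 6+1=7, 6+10=5
a = 10: 10+0=10, 10+1=0, 10+10=9
Distinct residues collected: {0, 1, 2, 3, 5, 6, 7, 9, 10}
|A + B| = 9 (out of 11 total residues).

A + B = {0, 1, 2, 3, 5, 6, 7, 9, 10}


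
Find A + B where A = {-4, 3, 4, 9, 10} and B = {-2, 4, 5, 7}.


A + B = {a + b : a ∈ A, b ∈ B}.
Enumerate all |A|·|B| = 5·4 = 20 pairs (a, b) and collect distinct sums.
a = -4: -4+-2=-6, -4+4=0, -4+5=1, -4+7=3
a = 3: 3+-2=1, 3+4=7, 3+5=8, 3+7=10
a = 4: 4+-2=2, 4+4=8, 4+5=9, 4+7=11
a = 9: 9+-2=7, 9+4=13, 9+5=14, 9+7=16
a = 10: 10+-2=8, 10+4=14, 10+5=15, 10+7=17
Collecting distinct sums: A + B = {-6, 0, 1, 2, 3, 7, 8, 9, 10, 11, 13, 14, 15, 16, 17}
|A + B| = 15

A + B = {-6, 0, 1, 2, 3, 7, 8, 9, 10, 11, 13, 14, 15, 16, 17}
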